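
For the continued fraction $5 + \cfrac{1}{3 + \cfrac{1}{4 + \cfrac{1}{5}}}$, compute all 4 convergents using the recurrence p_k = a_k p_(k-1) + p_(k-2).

Using the convergent recurrence p_i = a_i*p_{i-1} + p_{i-2}, q_i = a_i*q_{i-1} + q_{i-2} with p_{-2}=0, p_{-1}=1, q_{-2}=1, q_{-1}=0:
  i=0: a_0=5, p_0 = 5*1 + 0 = 5, q_0 = 5*0 + 1 = 1.
  i=1: a_1=3, p_1 = 3*5 + 1 = 16, q_1 = 3*1 + 0 = 3.
  i=2: a_2=4, p_2 = 4*16 + 5 = 69, q_2 = 4*3 + 1 = 13.
  i=3: a_3=5, p_3 = 5*69 + 16 = 361, q_3 = 5*13 + 3 = 68.

5/1, 16/3, 69/13, 361/68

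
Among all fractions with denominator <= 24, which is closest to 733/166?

53/12

Expand x = 733/166 as a continued fraction with the Euclidean algorithm:
  733 = 4*166 + 69, so a_0 = 4.
  166 = 2*69 + 28, so a_1 = 2.
  69 = 2*28 + 13, so a_2 = 2.
  28 = 2*13 + 2, so a_3 = 2.
  13 = 6*2 + 1, so a_4 = 6.
  2 = 2*1 + 0, so a_5 = 2.
so x = [4; 2, 2, 2, 6, 2].
Convergents (p_i = a_i*p_{i-1} + p_{i-2}, q_i = a_i*q_{i-1} + q_{i-2} with p_{-2}=0, p_{-1}=1, q_{-2}=1, q_{-1}=0), until the denominator exceeds 24:
  i=0: a_0=4, p_0 = 4*1 + 0 = 4, q_0 = 4*0 + 1 = 1.
  i=1: a_1=2, p_1 = 2*4 + 1 = 9, q_1 = 2*1 + 0 = 2.
  i=2: a_2=2, p_2 = 2*9 + 4 = 22, q_2 = 2*2 + 1 = 5.
  i=3: a_3=2, p_3 = 2*22 + 9 = 53, q_3 = 2*5 + 2 = 12.
  i=4: a_4=6, p_4 = 6*53 + 22 = 340, q_4 = 6*12 + 5 = 77.
q_4 = 77 > 24, so the last convergent with denominator <= 24 is p_3/q_3 = 53/12.
The closest fraction with denominator <= 24 is either p_3/q_3 or the intermediate fraction (k*p_3 + p_2)/(k*q_3 + q_2) with the largest k >= 1 whose denominator stays <= 24; these approach x as k grows, and every other convergent or intermediate fraction in range is farther away.
Largest k: floor((24 - q_2)/q_3) = floor((24 - 5)/12) = 1.
That gives (1*53 + 22)/(1*12 + 5) = 75/17.
Compare the errors: |x - 53/12| = |733*12 - 53*166|/(166*12) = 2/1992, and |x - 75/17| = |733*17 - 75*166|/(166*17) = 11/2822.
Cross-multiplying, 2*2822 = 5644 < 21912 = 11*1992, so 2/1992 is smaller: the convergent 53/12 is closer to x than 75/17.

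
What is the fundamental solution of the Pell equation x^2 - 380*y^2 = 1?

First expand sqrt(380) as a continued fraction. With x_i = (sqrt(380) + m_i)/d_i and (m_0, d_0) = (0, 1): a_0 = floor(sqrt(380)) = 19, since 19^2 = 361 <= 380 < 400 = 20^2.
Iterate m_{i+1} = d_i*a_i - m_i, d_{i+1} = (380 - m_{i+1}^2)/d_i, a_{i+1} = floor((a_0 + m_{i+1})/d_{i+1}):
  m_1 = 1*19 - 0 = 19, d_1 = (380 - 19^2)/1 = 19/1 = 19, a_1 = floor((19 + 19)/19) = 2.
  m_2 = 19*2 - 19 = 19, d_2 = (380 - 19^2)/19 = 19/19 = 1, a_2 = floor((19 + 19)/1) = 38.
  m_3 = 1*38 - 19 = 19, d_3 = (380 - 19^2)/1 = 19/1 = 19: (m_3, d_3) = (m_1, d_1) = (19, 19), so from here the quotients repeat a_1, a_2; the period length is 2.
So sqrt(380) = [19; (2, 38)] with period length k = 2.
k is even, so the fundamental solution of x^2 - 380y^2 = 1 is (p_{k-1}, q_{k-1}) = (p_1, q_1); compute convergents through index 1.
Convergents (p_i = a_i*p_{i-1} + p_{i-2}, q_i = a_i*q_{i-1} + q_{i-2} with p_{-2}=0, p_{-1}=1, q_{-2}=1, q_{-1}=0):
  i=0: a_0=19, p_0 = 19*1 + 0 = 19, q_0 = 19*0 + 1 = 1.
  i=1: a_1=2, p_1 = 2*19 + 1 = 39, q_1 = 2*1 + 0 = 2.
Check: 39^2 - 380*2^2 = 1521 - 1520 = 1, so (x, y) = (39, 2) solves the equation, and by the theorem it is the least positive solution.

(x, y) = (39, 2)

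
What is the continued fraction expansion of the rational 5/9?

Run the Euclidean algorithm on 5 and 9; the successive quotients are the partial quotients a_0, a_1, ... (each step inverts the fractional part left over by the previous one):
  5 = 0*9 + 5, so a_0 = 0.
  9 = 1*5 + 4, so a_1 = 1.
  5 = 1*4 + 1, so a_2 = 1.
  4 = 4*1 + 0, so a_3 = 4.
The remainder reaches 0 after 4 divisions, so the expansion has 4 partial quotients, read off in order.

[0; 1, 1, 4]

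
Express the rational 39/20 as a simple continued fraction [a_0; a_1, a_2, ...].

Run the Euclidean algorithm on 39 and 20; the successive quotients are the partial quotients a_0, a_1, ... (each step inverts the fractional part left over by the previous one):
  39 = 1*20 + 19, so a_0 = 1.
  20 = 1*19 + 1, so a_1 = 1.
  19 = 19*1 + 0, so a_2 = 19.
The remainder reaches 0 after 3 divisions, so the expansion has 3 partial quotients, read off in order.

[1; 1, 19]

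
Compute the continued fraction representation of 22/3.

[7; 3]

Run the Euclidean algorithm on 22 and 3; the successive quotients are the partial quotients a_0, a_1, ... (each step inverts the fractional part left over by the previous one):
  22 = 7*3 + 1, so a_0 = 7.
  3 = 3*1 + 0, so a_1 = 3.
The remainder reaches 0 after 2 divisions, so the expansion has 2 partial quotients, read off in order.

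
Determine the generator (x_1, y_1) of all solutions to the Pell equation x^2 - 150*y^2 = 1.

(x, y) = (49, 4)

First expand sqrt(150) as a continued fraction. With x_i = (sqrt(150) + m_i)/d_i and (m_0, d_0) = (0, 1): a_0 = floor(sqrt(150)) = 12, since 12^2 = 144 <= 150 < 169 = 13^2.
Iterate m_{i+1} = d_i*a_i - m_i, d_{i+1} = (150 - m_{i+1}^2)/d_i, a_{i+1} = floor((a_0 + m_{i+1})/d_{i+1}):
  m_1 = 1*12 - 0 = 12, d_1 = (150 - 12^2)/1 = 6/1 = 6, a_1 = floor((12 + 12)/6) = 4.
  m_2 = 6*4 - 12 = 12, d_2 = (150 - 12^2)/6 = 6/6 = 1, a_2 = floor((12 + 12)/1) = 24.
  m_3 = 1*24 - 12 = 12, d_3 = (150 - 12^2)/1 = 6/1 = 6: (m_3, d_3) = (m_1, d_1) = (12, 6), so from here the quotients repeat a_1, a_2; the period length is 2.
So sqrt(150) = [12; (4, 24)] with period length k = 2.
k is even, so the fundamental solution of x^2 - 150y^2 = 1 is (p_{k-1}, q_{k-1}) = (p_1, q_1); compute convergents through index 1.
Convergents (p_i = a_i*p_{i-1} + p_{i-2}, q_i = a_i*q_{i-1} + q_{i-2} with p_{-2}=0, p_{-1}=1, q_{-2}=1, q_{-1}=0):
  i=0: a_0=12, p_0 = 12*1 + 0 = 12, q_0 = 12*0 + 1 = 1.
  i=1: a_1=4, p_1 = 4*12 + 1 = 49, q_1 = 4*1 + 0 = 4.
Check: 49^2 - 150*4^2 = 2401 - 2400 = 1, so (x, y) = (49, 4) solves the equation, and by the theorem it is the least positive solution.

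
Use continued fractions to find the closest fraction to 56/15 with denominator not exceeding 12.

Expand x = 56/15 as a continued fraction with the Euclidean algorithm:
  56 = 3*15 + 11, so a_0 = 3.
  15 = 1*11 + 4, so a_1 = 1.
  11 = 2*4 + 3, so a_2 = 2.
  4 = 1*3 + 1, so a_3 = 1.
  3 = 3*1 + 0, so a_4 = 3.
so x = [3; 1, 2, 1, 3].
Convergents (p_i = a_i*p_{i-1} + p_{i-2}, q_i = a_i*q_{i-1} + q_{i-2} with p_{-2}=0, p_{-1}=1, q_{-2}=1, q_{-1}=0), until the denominator exceeds 12:
  i=0: a_0=3, p_0 = 3*1 + 0 = 3, q_0 = 3*0 + 1 = 1.
  i=1: a_1=1, p_1 = 1*3 + 1 = 4, q_1 = 1*1 + 0 = 1.
  i=2: a_2=2, p_2 = 2*4 + 3 = 11, q_2 = 2*1 + 1 = 3.
  i=3: a_3=1, p_3 = 1*11 + 4 = 15, q_3 = 1*3 + 1 = 4.
  i=4: a_4=3, p_4 = 3*15 + 11 = 56, q_4 = 3*4 + 3 = 15.
q_4 = 15 > 12, so the last convergent with denominator <= 12 is p_3/q_3 = 15/4.
The closest fraction with denominator <= 12 is either p_3/q_3 or the intermediate fraction (k*p_3 + p_2)/(k*q_3 + q_2) with the largest k >= 1 whose denominator stays <= 12; these approach x as k grows, and every other convergent or intermediate fraction in range is farther away.
Largest k: floor((12 - q_2)/q_3) = floor((12 - 3)/4) = 2.
That gives (2*15 + 11)/(2*4 + 3) = 41/11.
Compare the errors: |x - 15/4| = |56*4 - 15*15|/(15*4) = 1/60, and |x - 41/11| = |56*11 - 41*15|/(15*11) = 1/165.
Cross-multiplying, 1*60 = 60 < 165 = 1*165, so 1/165 is smaller: the intermediate fraction 41/11 is closer to x than 15/4.

41/11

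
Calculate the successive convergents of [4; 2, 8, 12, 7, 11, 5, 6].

4/1, 9/2, 76/17, 921/206, 6523/1459, 72674/16255, 369893/82734, 2292032/512659

Using the convergent recurrence p_i = a_i*p_{i-1} + p_{i-2}, q_i = a_i*q_{i-1} + q_{i-2} with p_{-2}=0, p_{-1}=1, q_{-2}=1, q_{-1}=0:
  i=0: a_0=4, p_0 = 4*1 + 0 = 4, q_0 = 4*0 + 1 = 1.
  i=1: a_1=2, p_1 = 2*4 + 1 = 9, q_1 = 2*1 + 0 = 2.
  i=2: a_2=8, p_2 = 8*9 + 4 = 76, q_2 = 8*2 + 1 = 17.
  i=3: a_3=12, p_3 = 12*76 + 9 = 921, q_3 = 12*17 + 2 = 206.
  i=4: a_4=7, p_4 = 7*921 + 76 = 6523, q_4 = 7*206 + 17 = 1459.
  i=5: a_5=11, p_5 = 11*6523 + 921 = 72674, q_5 = 11*1459 + 206 = 16255.
  i=6: a_6=5, p_6 = 5*72674 + 6523 = 369893, q_6 = 5*16255 + 1459 = 82734.
  i=7: a_7=6, p_7 = 6*369893 + 72674 = 2292032, q_7 = 6*82734 + 16255 = 512659.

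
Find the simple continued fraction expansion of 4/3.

Run the Euclidean algorithm on 4 and 3; the successive quotients are the partial quotients a_0, a_1, ... (each step inverts the fractional part left over by the previous one):
  4 = 1*3 + 1, so a_0 = 1.
  3 = 3*1 + 0, so a_1 = 3.
The remainder reaches 0 after 2 divisions, so the expansion has 2 partial quotients, read off in order.

[1; 3]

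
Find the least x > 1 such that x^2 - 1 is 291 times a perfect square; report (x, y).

First expand sqrt(291) as a continued fraction. With x_i = (sqrt(291) + m_i)/d_i and (m_0, d_0) = (0, 1): a_0 = floor(sqrt(291)) = 17, since 17^2 = 289 <= 291 < 324 = 18^2.
Iterate m_{i+1} = d_i*a_i - m_i, d_{i+1} = (291 - m_{i+1}^2)/d_i, a_{i+1} = floor((a_0 + m_{i+1})/d_{i+1}):
  m_1 = 1*17 - 0 = 17, d_1 = (291 - 17^2)/1 = 2/1 = 2, a_1 = floor((17 + 17)/2) = 17.
  m_2 = 2*17 - 17 = 17, d_2 = (291 - 17^2)/2 = 2/2 = 1, a_2 = floor((17 + 17)/1) = 34.
  m_3 = 1*34 - 17 = 17, d_3 = (291 - 17^2)/1 = 2/1 = 2: (m_3, d_3) = (m_1, d_1) = (17, 2), so from here the quotients repeat a_1, a_2; the period length is 2.
So sqrt(291) = [17; (17, 34)] with period length k = 2.
k is even, so the fundamental solution of x^2 - 291y^2 = 1 is (p_{k-1}, q_{k-1}) = (p_1, q_1); compute convergents through index 1.
Convergents (p_i = a_i*p_{i-1} + p_{i-2}, q_i = a_i*q_{i-1} + q_{i-2} with p_{-2}=0, p_{-1}=1, q_{-2}=1, q_{-1}=0):
  i=0: a_0=17, p_0 = 17*1 + 0 = 17, q_0 = 17*0 + 1 = 1.
  i=1: a_1=17, p_1 = 17*17 + 1 = 290, q_1 = 17*1 + 0 = 17.
Check: 290^2 - 291*17^2 = 84100 - 84099 = 1, so (x, y) = (290, 17) solves the equation, and by the theorem it is the least positive solution.

(x, y) = (290, 17)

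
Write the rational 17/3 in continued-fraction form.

Run the Euclidean algorithm on 17 and 3; the successive quotients are the partial quotients a_0, a_1, ... (each step inverts the fractional part left over by the previous one):
  17 = 5*3 + 2, so a_0 = 5.
  3 = 1*2 + 1, so a_1 = 1.
  2 = 2*1 + 0, so a_2 = 2.
The remainder reaches 0 after 3 divisions, so the expansion has 3 partial quotients, read off in order.

[5; 1, 2]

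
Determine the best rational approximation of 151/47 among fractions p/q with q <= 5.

Expand x = 151/47 as a continued fraction with the Euclidean algorithm:
  151 = 3*47 + 10, so a_0 = 3.
  47 = 4*10 + 7, so a_1 = 4.
  10 = 1*7 + 3, so a_2 = 1.
  7 = 2*3 + 1, so a_3 = 2.
  3 = 3*1 + 0, so a_4 = 3.
so x = [3; 4, 1, 2, 3].
Convergents (p_i = a_i*p_{i-1} + p_{i-2}, q_i = a_i*q_{i-1} + q_{i-2} with p_{-2}=0, p_{-1}=1, q_{-2}=1, q_{-1}=0), until the denominator exceeds 5:
  i=0: a_0=3, p_0 = 3*1 + 0 = 3, q_0 = 3*0 + 1 = 1.
  i=1: a_1=4, p_1 = 4*3 + 1 = 13, q_1 = 4*1 + 0 = 4.
  i=2: a_2=1, p_2 = 1*13 + 3 = 16, q_2 = 1*4 + 1 = 5.
  i=3: a_3=2, p_3 = 2*16 + 13 = 45, q_3 = 2*5 + 4 = 14.
q_3 = 14 > 5, so the last convergent with denominator <= 5 is p_2/q_2 = 16/5.
The closest fraction with denominator <= 5 is either p_2/q_2 or the intermediate fraction (k*p_2 + p_1)/(k*q_2 + q_1) with the largest k >= 1 whose denominator stays <= 5; these approach x as k grows, and every other convergent or intermediate fraction in range is farther away.
Largest k: floor((5 - q_1)/q_2) = floor((5 - 4)/5) = 0.
Since k = 0, no intermediate fraction beyond p_2/q_2 has denominator <= 5, so the convergent 16/5 is the closest (its error is |151*5 - 16*47|/(47*5) = 3/235).

16/5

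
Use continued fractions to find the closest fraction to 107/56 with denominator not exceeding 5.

Expand x = 107/56 as a continued fraction with the Euclidean algorithm:
  107 = 1*56 + 51, so a_0 = 1.
  56 = 1*51 + 5, so a_1 = 1.
  51 = 10*5 + 1, so a_2 = 10.
  5 = 5*1 + 0, so a_3 = 5.
so x = [1; 1, 10, 5].
Convergents (p_i = a_i*p_{i-1} + p_{i-2}, q_i = a_i*q_{i-1} + q_{i-2} with p_{-2}=0, p_{-1}=1, q_{-2}=1, q_{-1}=0), until the denominator exceeds 5:
  i=0: a_0=1, p_0 = 1*1 + 0 = 1, q_0 = 1*0 + 1 = 1.
  i=1: a_1=1, p_1 = 1*1 + 1 = 2, q_1 = 1*1 + 0 = 1.
  i=2: a_2=10, p_2 = 10*2 + 1 = 21, q_2 = 10*1 + 1 = 11.
q_2 = 11 > 5, so the last convergent with denominator <= 5 is p_1/q_1 = 2/1.
The closest fraction with denominator <= 5 is either p_1/q_1 or the intermediate fraction (k*p_1 + p_0)/(k*q_1 + q_0) with the largest k >= 1 whose denominator stays <= 5; these approach x as k grows, and every other convergent or intermediate fraction in range is farther away.
Largest k: floor((5 - q_0)/q_1) = floor((5 - 1)/1) = 4.
That gives (4*2 + 1)/(4*1 + 1) = 9/5.
Compare the errors: |x - 2/1| = |107*1 - 2*56|/(56*1) = 5/56, and |x - 9/5| = |107*5 - 9*56|/(56*5) = 31/280.
Cross-multiplying, 5*280 = 1400 < 1736 = 31*56, so 5/56 is smaller: the convergent 2/1 is closer to x than 9/5.

2/1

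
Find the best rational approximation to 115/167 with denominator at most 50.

Expand x = 115/167 as a continued fraction with the Euclidean algorithm:
  115 = 0*167 + 115, so a_0 = 0.
  167 = 1*115 + 52, so a_1 = 1.
  115 = 2*52 + 11, so a_2 = 2.
  52 = 4*11 + 8, so a_3 = 4.
  11 = 1*8 + 3, so a_4 = 1.
  8 = 2*3 + 2, so a_5 = 2.
  3 = 1*2 + 1, so a_6 = 1.
  2 = 2*1 + 0, so a_7 = 2.
so x = [0; 1, 2, 4, 1, 2, 1, 2].
Convergents (p_i = a_i*p_{i-1} + p_{i-2}, q_i = a_i*q_{i-1} + q_{i-2} with p_{-2}=0, p_{-1}=1, q_{-2}=1, q_{-1}=0), until the denominator exceeds 50:
  i=0: a_0=0, p_0 = 0*1 + 0 = 0, q_0 = 0*0 + 1 = 1.
  i=1: a_1=1, p_1 = 1*0 + 1 = 1, q_1 = 1*1 + 0 = 1.
  i=2: a_2=2, p_2 = 2*1 + 0 = 2, q_2 = 2*1 + 1 = 3.
  i=3: a_3=4, p_3 = 4*2 + 1 = 9, q_3 = 4*3 + 1 = 13.
  i=4: a_4=1, p_4 = 1*9 + 2 = 11, q_4 = 1*13 + 3 = 16.
  i=5: a_5=2, p_5 = 2*11 + 9 = 31, q_5 = 2*16 + 13 = 45.
  i=6: a_6=1, p_6 = 1*31 + 11 = 42, q_6 = 1*45 + 16 = 61.
q_6 = 61 > 50, so the last convergent with denominator <= 50 is p_5/q_5 = 31/45.
The closest fraction with denominator <= 50 is either p_5/q_5 or the intermediate fraction (k*p_5 + p_4)/(k*q_5 + q_4) with the largest k >= 1 whose denominator stays <= 50; these approach x as k grows, and every other convergent or intermediate fraction in range is farther away.
Largest k: floor((50 - q_4)/q_5) = floor((50 - 16)/45) = 0.
Since k = 0, no intermediate fraction beyond p_5/q_5 has denominator <= 50, so the convergent 31/45 is the closest (its error is |115*45 - 31*167|/(167*45) = 2/7515).

31/45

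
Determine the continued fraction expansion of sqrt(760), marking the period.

[27; (1, 1, 3, 5, 1, 5, 3, 1, 1, 54)]

Write x_i = (sqrt(760) + m_i)/d_i with (m_0, d_0) = (0, 1). a_0 = floor(sqrt(760)) = 27, since 27^2 = 729 <= 760 < 784 = 28^2.
Iterate m_{i+1} = d_i*a_i - m_i, d_{i+1} = (760 - m_{i+1}^2)/d_i, a_{i+1} = floor((a_0 + m_{i+1})/d_{i+1}):
  m_1 = 1*27 - 0 = 27, d_1 = (760 - 27^2)/1 = 31/1 = 31, a_1 = floor((27 + 27)/31) = 1.
  m_2 = 31*1 - 27 = 4, d_2 = (760 - 4^2)/31 = 744/31 = 24, a_2 = floor((27 + 4)/24) = 1.
  m_3 = 24*1 - 4 = 20, d_3 = (760 - 20^2)/24 = 360/24 = 15, a_3 = floor((27 + 20)/15) = 3.
  m_4 = 15*3 - 20 = 25, d_4 = (760 - 25^2)/15 = 135/15 = 9, a_4 = floor((27 + 25)/9) = 5.
  m_5 = 9*5 - 25 = 20, d_5 = (760 - 20^2)/9 = 360/9 = 40, a_5 = floor((27 + 20)/40) = 1.
  m_6 = 40*1 - 20 = 20, d_6 = (760 - 20^2)/40 = 360/40 = 9, a_6 = floor((27 + 20)/9) = 5.
  m_7 = 9*5 - 20 = 25, d_7 = (760 - 25^2)/9 = 135/9 = 15, a_7 = floor((27 + 25)/15) = 3.
  m_8 = 15*3 - 25 = 20, d_8 = (760 - 20^2)/15 = 360/15 = 24, a_8 = floor((27 + 20)/24) = 1.
  m_9 = 24*1 - 20 = 4, d_9 = (760 - 4^2)/24 = 744/24 = 31, a_9 = floor((27 + 4)/31) = 1.
  m_10 = 31*1 - 4 = 27, d_10 = (760 - 27^2)/31 = 31/31 = 1, a_10 = floor((27 + 27)/1) = 54.
  m_11 = 1*54 - 27 = 27, d_11 = (760 - 27^2)/1 = 31/1 = 31: (m_11, d_11) = (m_1, d_1) = (27, 31), so from here the quotients repeat a_1, ..., a_10; the period length is 10.
Hence the expansion of sqrt(760) is a_0 = 27 followed by the repeating block 1, 1, 3, 5, 1, 5, 3, 1, 1, 54 (period 10).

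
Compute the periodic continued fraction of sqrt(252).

[15; (1, 6, 1, 30)]

Write x_i = (sqrt(252) + m_i)/d_i with (m_0, d_0) = (0, 1). a_0 = floor(sqrt(252)) = 15, since 15^2 = 225 <= 252 < 256 = 16^2.
Iterate m_{i+1} = d_i*a_i - m_i, d_{i+1} = (252 - m_{i+1}^2)/d_i, a_{i+1} = floor((a_0 + m_{i+1})/d_{i+1}):
  m_1 = 1*15 - 0 = 15, d_1 = (252 - 15^2)/1 = 27/1 = 27, a_1 = floor((15 + 15)/27) = 1.
  m_2 = 27*1 - 15 = 12, d_2 = (252 - 12^2)/27 = 108/27 = 4, a_2 = floor((15 + 12)/4) = 6.
  m_3 = 4*6 - 12 = 12, d_3 = (252 - 12^2)/4 = 108/4 = 27, a_3 = floor((15 + 12)/27) = 1.
  m_4 = 27*1 - 12 = 15, d_4 = (252 - 15^2)/27 = 27/27 = 1, a_4 = floor((15 + 15)/1) = 30.
  m_5 = 1*30 - 15 = 15, d_5 = (252 - 15^2)/1 = 27/1 = 27: (m_5, d_5) = (m_1, d_1) = (15, 27), so from here the quotients repeat a_1, ..., a_4; the period length is 4.
Hence the expansion of sqrt(252) is a_0 = 15 followed by the repeating block 1, 6, 1, 30 (period 4).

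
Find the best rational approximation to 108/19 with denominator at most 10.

57/10

Expand x = 108/19 as a continued fraction with the Euclidean algorithm:
  108 = 5*19 + 13, so a_0 = 5.
  19 = 1*13 + 6, so a_1 = 1.
  13 = 2*6 + 1, so a_2 = 2.
  6 = 6*1 + 0, so a_3 = 6.
so x = [5; 1, 2, 6].
Convergents (p_i = a_i*p_{i-1} + p_{i-2}, q_i = a_i*q_{i-1} + q_{i-2} with p_{-2}=0, p_{-1}=1, q_{-2}=1, q_{-1}=0), until the denominator exceeds 10:
  i=0: a_0=5, p_0 = 5*1 + 0 = 5, q_0 = 5*0 + 1 = 1.
  i=1: a_1=1, p_1 = 1*5 + 1 = 6, q_1 = 1*1 + 0 = 1.
  i=2: a_2=2, p_2 = 2*6 + 5 = 17, q_2 = 2*1 + 1 = 3.
  i=3: a_3=6, p_3 = 6*17 + 6 = 108, q_3 = 6*3 + 1 = 19.
q_3 = 19 > 10, so the last convergent with denominator <= 10 is p_2/q_2 = 17/3.
The closest fraction with denominator <= 10 is either p_2/q_2 or the intermediate fraction (k*p_2 + p_1)/(k*q_2 + q_1) with the largest k >= 1 whose denominator stays <= 10; these approach x as k grows, and every other convergent or intermediate fraction in range is farther away.
Largest k: floor((10 - q_1)/q_2) = floor((10 - 1)/3) = 3.
That gives (3*17 + 6)/(3*3 + 1) = 57/10.
Compare the errors: |x - 17/3| = |108*3 - 17*19|/(19*3) = 1/57, and |x - 57/10| = |108*10 - 57*19|/(19*10) = 3/190.
Cross-multiplying, 3*57 = 171 < 190 = 1*190, so 3/190 is smaller: the intermediate fraction 57/10 is closer to x than 17/3.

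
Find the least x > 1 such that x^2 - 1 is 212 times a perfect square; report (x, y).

(x, y) = (66249, 4550)

First expand sqrt(212) as a continued fraction. With x_i = (sqrt(212) + m_i)/d_i and (m_0, d_0) = (0, 1): a_0 = floor(sqrt(212)) = 14, since 14^2 = 196 <= 212 < 225 = 15^2.
Iterate m_{i+1} = d_i*a_i - m_i, d_{i+1} = (212 - m_{i+1}^2)/d_i, a_{i+1} = floor((a_0 + m_{i+1})/d_{i+1}):
  m_1 = 1*14 - 0 = 14, d_1 = (212 - 14^2)/1 = 16/1 = 16, a_1 = floor((14 + 14)/16) = 1.
  m_2 = 16*1 - 14 = 2, d_2 = (212 - 2^2)/16 = 208/16 = 13, a_2 = floor((14 + 2)/13) = 1.
  m_3 = 13*1 - 2 = 11, d_3 = (212 - 11^2)/13 = 91/13 = 7, a_3 = floor((14 + 11)/7) = 3.
  m_4 = 7*3 - 11 = 10, d_4 = (212 - 10^2)/7 = 112/7 = 16, a_4 = floor((14 + 10)/16) = 1.
  m_5 = 16*1 - 10 = 6, d_5 = (212 - 6^2)/16 = 176/16 = 11, a_5 = floor((14 + 6)/11) = 1.
  m_6 = 11*1 - 6 = 5, d_6 = (212 - 5^2)/11 = 187/11 = 17, a_6 = floor((14 + 5)/17) = 1.
  m_7 = 17*1 - 5 = 12, d_7 = (212 - 12^2)/17 = 68/17 = 4, a_7 = floor((14 + 12)/4) = 6.
  m_8 = 4*6 - 12 = 12, d_8 = (212 - 12^2)/4 = 68/4 = 17, a_8 = floor((14 + 12)/17) = 1.
  m_9 = 17*1 - 12 = 5, d_9 = (212 - 5^2)/17 = 187/17 = 11, a_9 = floor((14 + 5)/11) = 1.
  m_10 = 11*1 - 5 = 6, d_10 = (212 - 6^2)/11 = 176/11 = 16, a_10 = floor((14 + 6)/16) = 1.
  m_11 = 16*1 - 6 = 10, d_11 = (212 - 10^2)/16 = 112/16 = 7, a_11 = floor((14 + 10)/7) = 3.
  m_12 = 7*3 - 10 = 11, d_12 = (212 - 11^2)/7 = 91/7 = 13, a_12 = floor((14 + 11)/13) = 1.
  m_13 = 13*1 - 11 = 2, d_13 = (212 - 2^2)/13 = 208/13 = 16, a_13 = floor((14 + 2)/16) = 1.
  m_14 = 16*1 - 2 = 14, d_14 = (212 - 14^2)/16 = 16/16 = 1, a_14 = floor((14 + 14)/1) = 28.
  m_15 = 1*28 - 14 = 14, d_15 = (212 - 14^2)/1 = 16/1 = 16: (m_15, d_15) = (m_1, d_1) = (14, 16), so from here the quotients repeat a_1, ..., a_14; the period length is 14.
So sqrt(212) = [14; (1, 1, 3, 1, 1, 1, 6, 1, 1, 1, 3, 1, 1, 28)] with period length k = 14.
k is even, so the fundamental solution of x^2 - 212y^2 = 1 is (p_{k-1}, q_{k-1}) = (p_13, q_13); compute convergents through index 13.
Convergents (p_i = a_i*p_{i-1} + p_{i-2}, q_i = a_i*q_{i-1} + q_{i-2} with p_{-2}=0, p_{-1}=1, q_{-2}=1, q_{-1}=0):
  i=0: a_0=14, p_0 = 14*1 + 0 = 14, q_0 = 14*0 + 1 = 1.
  i=1: a_1=1, p_1 = 1*14 + 1 = 15, q_1 = 1*1 + 0 = 1.
  i=2: a_2=1, p_2 = 1*15 + 14 = 29, q_2 = 1*1 + 1 = 2.
  i=3: a_3=3, p_3 = 3*29 + 15 = 102, q_3 = 3*2 + 1 = 7.
  i=4: a_4=1, p_4 = 1*102 + 29 = 131, q_4 = 1*7 + 2 = 9.
  i=5: a_5=1, p_5 = 1*131 + 102 = 233, q_5 = 1*9 + 7 = 16.
  i=6: a_6=1, p_6 = 1*233 + 131 = 364, q_6 = 1*16 + 9 = 25.
  i=7: a_7=6, p_7 = 6*364 + 233 = 2417, q_7 = 6*25 + 16 = 166.
  i=8: a_8=1, p_8 = 1*2417 + 364 = 2781, q_8 = 1*166 + 25 = 191.
  i=9: a_9=1, p_9 = 1*2781 + 2417 = 5198, q_9 = 1*191 + 166 = 357.
  i=10: a_10=1, p_10 = 1*5198 + 2781 = 7979, q_10 = 1*357 + 191 = 548.
  i=11: a_11=3, p_11 = 3*7979 + 5198 = 29135, q_11 = 3*548 + 357 = 2001.
  i=12: a_12=1, p_12 = 1*29135 + 7979 = 37114, q_12 = 1*2001 + 548 = 2549.
  i=13: a_13=1, p_13 = 1*37114 + 29135 = 66249, q_13 = 1*2549 + 2001 = 4550.
Check: 66249^2 - 212*4550^2 = 4388930001 - 4388930000 = 1, so (x, y) = (66249, 4550) solves the equation, and by the theorem it is the least positive solution.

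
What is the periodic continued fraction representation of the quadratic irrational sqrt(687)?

[26; (4, 1, 2, 1, 16, 1, 2, 1, 4, 52)]

Write x_i = (sqrt(687) + m_i)/d_i with (m_0, d_0) = (0, 1). a_0 = floor(sqrt(687)) = 26, since 26^2 = 676 <= 687 < 729 = 27^2.
Iterate m_{i+1} = d_i*a_i - m_i, d_{i+1} = (687 - m_{i+1}^2)/d_i, a_{i+1} = floor((a_0 + m_{i+1})/d_{i+1}):
  m_1 = 1*26 - 0 = 26, d_1 = (687 - 26^2)/1 = 11/1 = 11, a_1 = floor((26 + 26)/11) = 4.
  m_2 = 11*4 - 26 = 18, d_2 = (687 - 18^2)/11 = 363/11 = 33, a_2 = floor((26 + 18)/33) = 1.
  m_3 = 33*1 - 18 = 15, d_3 = (687 - 15^2)/33 = 462/33 = 14, a_3 = floor((26 + 15)/14) = 2.
  m_4 = 14*2 - 15 = 13, d_4 = (687 - 13^2)/14 = 518/14 = 37, a_4 = floor((26 + 13)/37) = 1.
  m_5 = 37*1 - 13 = 24, d_5 = (687 - 24^2)/37 = 111/37 = 3, a_5 = floor((26 + 24)/3) = 16.
  m_6 = 3*16 - 24 = 24, d_6 = (687 - 24^2)/3 = 111/3 = 37, a_6 = floor((26 + 24)/37) = 1.
  m_7 = 37*1 - 24 = 13, d_7 = (687 - 13^2)/37 = 518/37 = 14, a_7 = floor((26 + 13)/14) = 2.
  m_8 = 14*2 - 13 = 15, d_8 = (687 - 15^2)/14 = 462/14 = 33, a_8 = floor((26 + 15)/33) = 1.
  m_9 = 33*1 - 15 = 18, d_9 = (687 - 18^2)/33 = 363/33 = 11, a_9 = floor((26 + 18)/11) = 4.
  m_10 = 11*4 - 18 = 26, d_10 = (687 - 26^2)/11 = 11/11 = 1, a_10 = floor((26 + 26)/1) = 52.
  m_11 = 1*52 - 26 = 26, d_11 = (687 - 26^2)/1 = 11/1 = 11: (m_11, d_11) = (m_1, d_1) = (26, 11), so from here the quotients repeat a_1, ..., a_10; the period length is 10.
Hence the expansion of sqrt(687) is a_0 = 26 followed by the repeating block 4, 1, 2, 1, 16, 1, 2, 1, 4, 52 (period 10).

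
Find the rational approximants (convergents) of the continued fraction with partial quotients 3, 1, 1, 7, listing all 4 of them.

3/1, 4/1, 7/2, 53/15

Using the convergent recurrence p_i = a_i*p_{i-1} + p_{i-2}, q_i = a_i*q_{i-1} + q_{i-2} with p_{-2}=0, p_{-1}=1, q_{-2}=1, q_{-1}=0:
  i=0: a_0=3, p_0 = 3*1 + 0 = 3, q_0 = 3*0 + 1 = 1.
  i=1: a_1=1, p_1 = 1*3 + 1 = 4, q_1 = 1*1 + 0 = 1.
  i=2: a_2=1, p_2 = 1*4 + 3 = 7, q_2 = 1*1 + 1 = 2.
  i=3: a_3=7, p_3 = 7*7 + 4 = 53, q_3 = 7*2 + 1 = 15.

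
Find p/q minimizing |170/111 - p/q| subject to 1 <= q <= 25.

Expand x = 170/111 as a continued fraction with the Euclidean algorithm:
  170 = 1*111 + 59, so a_0 = 1.
  111 = 1*59 + 52, so a_1 = 1.
  59 = 1*52 + 7, so a_2 = 1.
  52 = 7*7 + 3, so a_3 = 7.
  7 = 2*3 + 1, so a_4 = 2.
  3 = 3*1 + 0, so a_5 = 3.
so x = [1; 1, 1, 7, 2, 3].
Convergents (p_i = a_i*p_{i-1} + p_{i-2}, q_i = a_i*q_{i-1} + q_{i-2} with p_{-2}=0, p_{-1}=1, q_{-2}=1, q_{-1}=0), until the denominator exceeds 25:
  i=0: a_0=1, p_0 = 1*1 + 0 = 1, q_0 = 1*0 + 1 = 1.
  i=1: a_1=1, p_1 = 1*1 + 1 = 2, q_1 = 1*1 + 0 = 1.
  i=2: a_2=1, p_2 = 1*2 + 1 = 3, q_2 = 1*1 + 1 = 2.
  i=3: a_3=7, p_3 = 7*3 + 2 = 23, q_3 = 7*2 + 1 = 15.
  i=4: a_4=2, p_4 = 2*23 + 3 = 49, q_4 = 2*15 + 2 = 32.
q_4 = 32 > 25, so the last convergent with denominator <= 25 is p_3/q_3 = 23/15.
The closest fraction with denominator <= 25 is either p_3/q_3 or the intermediate fraction (k*p_3 + p_2)/(k*q_3 + q_2) with the largest k >= 1 whose denominator stays <= 25; these approach x as k grows, and every other convergent or intermediate fraction in range is farther away.
Largest k: floor((25 - q_2)/q_3) = floor((25 - 2)/15) = 1.
That gives (1*23 + 3)/(1*15 + 2) = 26/17.
Compare the errors: |x - 23/15| = |170*15 - 23*111|/(111*15) = 3/1665, and |x - 26/17| = |170*17 - 26*111|/(111*17) = 4/1887.
Cross-multiplying, 3*1887 = 5661 < 6660 = 4*1665, so 3/1665 is smaller: the convergent 23/15 is closer to x than 26/17.

23/15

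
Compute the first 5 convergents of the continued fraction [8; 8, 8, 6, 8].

8/1, 65/8, 528/65, 3233/398, 26392/3249

Using the convergent recurrence p_i = a_i*p_{i-1} + p_{i-2}, q_i = a_i*q_{i-1} + q_{i-2} with p_{-2}=0, p_{-1}=1, q_{-2}=1, q_{-1}=0:
  i=0: a_0=8, p_0 = 8*1 + 0 = 8, q_0 = 8*0 + 1 = 1.
  i=1: a_1=8, p_1 = 8*8 + 1 = 65, q_1 = 8*1 + 0 = 8.
  i=2: a_2=8, p_2 = 8*65 + 8 = 528, q_2 = 8*8 + 1 = 65.
  i=3: a_3=6, p_3 = 6*528 + 65 = 3233, q_3 = 6*65 + 8 = 398.
  i=4: a_4=8, p_4 = 8*3233 + 528 = 26392, q_4 = 8*398 + 65 = 3249.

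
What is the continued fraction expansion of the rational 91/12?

[7; 1, 1, 2, 2]

Run the Euclidean algorithm on 91 and 12; the successive quotients are the partial quotients a_0, a_1, ... (each step inverts the fractional part left over by the previous one):
  91 = 7*12 + 7, so a_0 = 7.
  12 = 1*7 + 5, so a_1 = 1.
  7 = 1*5 + 2, so a_2 = 1.
  5 = 2*2 + 1, so a_3 = 2.
  2 = 2*1 + 0, so a_4 = 2.
The remainder reaches 0 after 5 divisions, so the expansion has 5 partial quotients, read off in order.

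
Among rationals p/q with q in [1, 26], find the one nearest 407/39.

Expand x = 407/39 as a continued fraction with the Euclidean algorithm:
  407 = 10*39 + 17, so a_0 = 10.
  39 = 2*17 + 5, so a_1 = 2.
  17 = 3*5 + 2, so a_2 = 3.
  5 = 2*2 + 1, so a_3 = 2.
  2 = 2*1 + 0, so a_4 = 2.
so x = [10; 2, 3, 2, 2].
Convergents (p_i = a_i*p_{i-1} + p_{i-2}, q_i = a_i*q_{i-1} + q_{i-2} with p_{-2}=0, p_{-1}=1, q_{-2}=1, q_{-1}=0), until the denominator exceeds 26:
  i=0: a_0=10, p_0 = 10*1 + 0 = 10, q_0 = 10*0 + 1 = 1.
  i=1: a_1=2, p_1 = 2*10 + 1 = 21, q_1 = 2*1 + 0 = 2.
  i=2: a_2=3, p_2 = 3*21 + 10 = 73, q_2 = 3*2 + 1 = 7.
  i=3: a_3=2, p_3 = 2*73 + 21 = 167, q_3 = 2*7 + 2 = 16.
  i=4: a_4=2, p_4 = 2*167 + 73 = 407, q_4 = 2*16 + 7 = 39.
q_4 = 39 > 26, so the last convergent with denominator <= 26 is p_3/q_3 = 167/16.
The closest fraction with denominator <= 26 is either p_3/q_3 or the intermediate fraction (k*p_3 + p_2)/(k*q_3 + q_2) with the largest k >= 1 whose denominator stays <= 26; these approach x as k grows, and every other convergent or intermediate fraction in range is farther away.
Largest k: floor((26 - q_2)/q_3) = floor((26 - 7)/16) = 1.
That gives (1*167 + 73)/(1*16 + 7) = 240/23.
Compare the errors: |x - 167/16| = |407*16 - 167*39|/(39*16) = 1/624, and |x - 240/23| = |407*23 - 240*39|/(39*23) = 1/897.
Cross-multiplying, 1*624 = 624 < 897 = 1*897, so 1/897 is smaller: the intermediate fraction 240/23 is closer to x than 167/16.

240/23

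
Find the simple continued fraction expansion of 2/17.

[0; 8, 2]

Run the Euclidean algorithm on 2 and 17; the successive quotients are the partial quotients a_0, a_1, ... (each step inverts the fractional part left over by the previous one):
  2 = 0*17 + 2, so a_0 = 0.
  17 = 8*2 + 1, so a_1 = 8.
  2 = 2*1 + 0, so a_2 = 2.
The remainder reaches 0 after 3 divisions, so the expansion has 3 partial quotients, read off in order.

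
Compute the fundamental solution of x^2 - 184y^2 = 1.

(x, y) = (24335, 1794)

First expand sqrt(184) as a continued fraction. With x_i = (sqrt(184) + m_i)/d_i and (m_0, d_0) = (0, 1): a_0 = floor(sqrt(184)) = 13, since 13^2 = 169 <= 184 < 196 = 14^2.
Iterate m_{i+1} = d_i*a_i - m_i, d_{i+1} = (184 - m_{i+1}^2)/d_i, a_{i+1} = floor((a_0 + m_{i+1})/d_{i+1}):
  m_1 = 1*13 - 0 = 13, d_1 = (184 - 13^2)/1 = 15/1 = 15, a_1 = floor((13 + 13)/15) = 1.
  m_2 = 15*1 - 13 = 2, d_2 = (184 - 2^2)/15 = 180/15 = 12, a_2 = floor((13 + 2)/12) = 1.
  m_3 = 12*1 - 2 = 10, d_3 = (184 - 10^2)/12 = 84/12 = 7, a_3 = floor((13 + 10)/7) = 3.
  m_4 = 7*3 - 10 = 11, d_4 = (184 - 11^2)/7 = 63/7 = 9, a_4 = floor((13 + 11)/9) = 2.
  m_5 = 9*2 - 11 = 7, d_5 = (184 - 7^2)/9 = 135/9 = 15, a_5 = floor((13 + 7)/15) = 1.
  m_6 = 15*1 - 7 = 8, d_6 = (184 - 8^2)/15 = 120/15 = 8, a_6 = floor((13 + 8)/8) = 2.
  m_7 = 8*2 - 8 = 8, d_7 = (184 - 8^2)/8 = 120/8 = 15, a_7 = floor((13 + 8)/15) = 1.
  m_8 = 15*1 - 8 = 7, d_8 = (184 - 7^2)/15 = 135/15 = 9, a_8 = floor((13 + 7)/9) = 2.
  m_9 = 9*2 - 7 = 11, d_9 = (184 - 11^2)/9 = 63/9 = 7, a_9 = floor((13 + 11)/7) = 3.
  m_10 = 7*3 - 11 = 10, d_10 = (184 - 10^2)/7 = 84/7 = 12, a_10 = floor((13 + 10)/12) = 1.
  m_11 = 12*1 - 10 = 2, d_11 = (184 - 2^2)/12 = 180/12 = 15, a_11 = floor((13 + 2)/15) = 1.
  m_12 = 15*1 - 2 = 13, d_12 = (184 - 13^2)/15 = 15/15 = 1, a_12 = floor((13 + 13)/1) = 26.
  m_13 = 1*26 - 13 = 13, d_13 = (184 - 13^2)/1 = 15/1 = 15: (m_13, d_13) = (m_1, d_1) = (13, 15), so from here the quotients repeat a_1, ..., a_12; the period length is 12.
So sqrt(184) = [13; (1, 1, 3, 2, 1, 2, 1, 2, 3, 1, 1, 26)] with period length k = 12.
k is even, so the fundamental solution of x^2 - 184y^2 = 1 is (p_{k-1}, q_{k-1}) = (p_11, q_11); compute convergents through index 11.
Convergents (p_i = a_i*p_{i-1} + p_{i-2}, q_i = a_i*q_{i-1} + q_{i-2} with p_{-2}=0, p_{-1}=1, q_{-2}=1, q_{-1}=0):
  i=0: a_0=13, p_0 = 13*1 + 0 = 13, q_0 = 13*0 + 1 = 1.
  i=1: a_1=1, p_1 = 1*13 + 1 = 14, q_1 = 1*1 + 0 = 1.
  i=2: a_2=1, p_2 = 1*14 + 13 = 27, q_2 = 1*1 + 1 = 2.
  i=3: a_3=3, p_3 = 3*27 + 14 = 95, q_3 = 3*2 + 1 = 7.
  i=4: a_4=2, p_4 = 2*95 + 27 = 217, q_4 = 2*7 + 2 = 16.
  i=5: a_5=1, p_5 = 1*217 + 95 = 312, q_5 = 1*16 + 7 = 23.
  i=6: a_6=2, p_6 = 2*312 + 217 = 841, q_6 = 2*23 + 16 = 62.
  i=7: a_7=1, p_7 = 1*841 + 312 = 1153, q_7 = 1*62 + 23 = 85.
  i=8: a_8=2, p_8 = 2*1153 + 841 = 3147, q_8 = 2*85 + 62 = 232.
  i=9: a_9=3, p_9 = 3*3147 + 1153 = 10594, q_9 = 3*232 + 85 = 781.
  i=10: a_10=1, p_10 = 1*10594 + 3147 = 13741, q_10 = 1*781 + 232 = 1013.
  i=11: a_11=1, p_11 = 1*13741 + 10594 = 24335, q_11 = 1*1013 + 781 = 1794.
Check: 24335^2 - 184*1794^2 = 592192225 - 592192224 = 1, so (x, y) = (24335, 1794) solves the equation, and by the theorem it is the least positive solution.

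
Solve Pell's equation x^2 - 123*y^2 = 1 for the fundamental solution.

First expand sqrt(123) as a continued fraction. With x_i = (sqrt(123) + m_i)/d_i and (m_0, d_0) = (0, 1): a_0 = floor(sqrt(123)) = 11, since 11^2 = 121 <= 123 < 144 = 12^2.
Iterate m_{i+1} = d_i*a_i - m_i, d_{i+1} = (123 - m_{i+1}^2)/d_i, a_{i+1} = floor((a_0 + m_{i+1})/d_{i+1}):
  m_1 = 1*11 - 0 = 11, d_1 = (123 - 11^2)/1 = 2/1 = 2, a_1 = floor((11 + 11)/2) = 11.
  m_2 = 2*11 - 11 = 11, d_2 = (123 - 11^2)/2 = 2/2 = 1, a_2 = floor((11 + 11)/1) = 22.
  m_3 = 1*22 - 11 = 11, d_3 = (123 - 11^2)/1 = 2/1 = 2: (m_3, d_3) = (m_1, d_1) = (11, 2), so from here the quotients repeat a_1, a_2; the period length is 2.
So sqrt(123) = [11; (11, 22)] with period length k = 2.
k is even, so the fundamental solution of x^2 - 123y^2 = 1 is (p_{k-1}, q_{k-1}) = (p_1, q_1); compute convergents through index 1.
Convergents (p_i = a_i*p_{i-1} + p_{i-2}, q_i = a_i*q_{i-1} + q_{i-2} with p_{-2}=0, p_{-1}=1, q_{-2}=1, q_{-1}=0):
  i=0: a_0=11, p_0 = 11*1 + 0 = 11, q_0 = 11*0 + 1 = 1.
  i=1: a_1=11, p_1 = 11*11 + 1 = 122, q_1 = 11*1 + 0 = 11.
Check: 122^2 - 123*11^2 = 14884 - 14883 = 1, so (x, y) = (122, 11) solves the equation, and by the theorem it is the least positive solution.

(x, y) = (122, 11)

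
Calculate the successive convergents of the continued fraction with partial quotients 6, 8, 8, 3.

6/1, 49/8, 398/65, 1243/203

Using the convergent recurrence p_i = a_i*p_{i-1} + p_{i-2}, q_i = a_i*q_{i-1} + q_{i-2} with p_{-2}=0, p_{-1}=1, q_{-2}=1, q_{-1}=0:
  i=0: a_0=6, p_0 = 6*1 + 0 = 6, q_0 = 6*0 + 1 = 1.
  i=1: a_1=8, p_1 = 8*6 + 1 = 49, q_1 = 8*1 + 0 = 8.
  i=2: a_2=8, p_2 = 8*49 + 6 = 398, q_2 = 8*8 + 1 = 65.
  i=3: a_3=3, p_3 = 3*398 + 49 = 1243, q_3 = 3*65 + 8 = 203.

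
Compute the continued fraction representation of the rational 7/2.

[3; 2]

Run the Euclidean algorithm on 7 and 2; the successive quotients are the partial quotients a_0, a_1, ... (each step inverts the fractional part left over by the previous one):
  7 = 3*2 + 1, so a_0 = 3.
  2 = 2*1 + 0, so a_1 = 2.
The remainder reaches 0 after 2 divisions, so the expansion has 2 partial quotients, read off in order.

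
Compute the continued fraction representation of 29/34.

[0; 1, 5, 1, 4]

Run the Euclidean algorithm on 29 and 34; the successive quotients are the partial quotients a_0, a_1, ... (each step inverts the fractional part left over by the previous one):
  29 = 0*34 + 29, so a_0 = 0.
  34 = 1*29 + 5, so a_1 = 1.
  29 = 5*5 + 4, so a_2 = 5.
  5 = 1*4 + 1, so a_3 = 1.
  4 = 4*1 + 0, so a_4 = 4.
The remainder reaches 0 after 5 divisions, so the expansion has 5 partial quotients, read off in order.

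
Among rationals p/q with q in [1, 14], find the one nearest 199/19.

Expand x = 199/19 as a continued fraction with the Euclidean algorithm:
  199 = 10*19 + 9, so a_0 = 10.
  19 = 2*9 + 1, so a_1 = 2.
  9 = 9*1 + 0, so a_2 = 9.
so x = [10; 2, 9].
Convergents (p_i = a_i*p_{i-1} + p_{i-2}, q_i = a_i*q_{i-1} + q_{i-2} with p_{-2}=0, p_{-1}=1, q_{-2}=1, q_{-1}=0), until the denominator exceeds 14:
  i=0: a_0=10, p_0 = 10*1 + 0 = 10, q_0 = 10*0 + 1 = 1.
  i=1: a_1=2, p_1 = 2*10 + 1 = 21, q_1 = 2*1 + 0 = 2.
  i=2: a_2=9, p_2 = 9*21 + 10 = 199, q_2 = 9*2 + 1 = 19.
q_2 = 19 > 14, so the last convergent with denominator <= 14 is p_1/q_1 = 21/2.
The closest fraction with denominator <= 14 is either p_1/q_1 or the intermediate fraction (k*p_1 + p_0)/(k*q_1 + q_0) with the largest k >= 1 whose denominator stays <= 14; these approach x as k grows, and every other convergent or intermediate fraction in range is farther away.
Largest k: floor((14 - q_0)/q_1) = floor((14 - 1)/2) = 6.
That gives (6*21 + 10)/(6*2 + 1) = 136/13.
Compare the errors: |x - 21/2| = |199*2 - 21*19|/(19*2) = 1/38, and |x - 136/13| = |199*13 - 136*19|/(19*13) = 3/247.
Cross-multiplying, 3*38 = 114 < 247 = 1*247, so 3/247 is smaller: the intermediate fraction 136/13 is closer to x than 21/2.

136/13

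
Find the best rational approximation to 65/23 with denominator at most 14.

17/6

Expand x = 65/23 as a continued fraction with the Euclidean algorithm:
  65 = 2*23 + 19, so a_0 = 2.
  23 = 1*19 + 4, so a_1 = 1.
  19 = 4*4 + 3, so a_2 = 4.
  4 = 1*3 + 1, so a_3 = 1.
  3 = 3*1 + 0, so a_4 = 3.
so x = [2; 1, 4, 1, 3].
Convergents (p_i = a_i*p_{i-1} + p_{i-2}, q_i = a_i*q_{i-1} + q_{i-2} with p_{-2}=0, p_{-1}=1, q_{-2}=1, q_{-1}=0), until the denominator exceeds 14:
  i=0: a_0=2, p_0 = 2*1 + 0 = 2, q_0 = 2*0 + 1 = 1.
  i=1: a_1=1, p_1 = 1*2 + 1 = 3, q_1 = 1*1 + 0 = 1.
  i=2: a_2=4, p_2 = 4*3 + 2 = 14, q_2 = 4*1 + 1 = 5.
  i=3: a_3=1, p_3 = 1*14 + 3 = 17, q_3 = 1*5 + 1 = 6.
  i=4: a_4=3, p_4 = 3*17 + 14 = 65, q_4 = 3*6 + 5 = 23.
q_4 = 23 > 14, so the last convergent with denominator <= 14 is p_3/q_3 = 17/6.
The closest fraction with denominator <= 14 is either p_3/q_3 or the intermediate fraction (k*p_3 + p_2)/(k*q_3 + q_2) with the largest k >= 1 whose denominator stays <= 14; these approach x as k grows, and every other convergent or intermediate fraction in range is farther away.
Largest k: floor((14 - q_2)/q_3) = floor((14 - 5)/6) = 1.
That gives (1*17 + 14)/(1*6 + 5) = 31/11.
Compare the errors: |x - 17/6| = |65*6 - 17*23|/(23*6) = 1/138, and |x - 31/11| = |65*11 - 31*23|/(23*11) = 2/253.
Cross-multiplying, 1*253 = 253 < 276 = 2*138, so 1/138 is smaller: the convergent 17/6 is closer to x than 31/11.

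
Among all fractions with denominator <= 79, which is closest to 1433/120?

824/69

Expand x = 1433/120 as a continued fraction with the Euclidean algorithm:
  1433 = 11*120 + 113, so a_0 = 11.
  120 = 1*113 + 7, so a_1 = 1.
  113 = 16*7 + 1, so a_2 = 16.
  7 = 7*1 + 0, so a_3 = 7.
so x = [11; 1, 16, 7].
Convergents (p_i = a_i*p_{i-1} + p_{i-2}, q_i = a_i*q_{i-1} + q_{i-2} with p_{-2}=0, p_{-1}=1, q_{-2}=1, q_{-1}=0), until the denominator exceeds 79:
  i=0: a_0=11, p_0 = 11*1 + 0 = 11, q_0 = 11*0 + 1 = 1.
  i=1: a_1=1, p_1 = 1*11 + 1 = 12, q_1 = 1*1 + 0 = 1.
  i=2: a_2=16, p_2 = 16*12 + 11 = 203, q_2 = 16*1 + 1 = 17.
  i=3: a_3=7, p_3 = 7*203 + 12 = 1433, q_3 = 7*17 + 1 = 120.
q_3 = 120 > 79, so the last convergent with denominator <= 79 is p_2/q_2 = 203/17.
The closest fraction with denominator <= 79 is either p_2/q_2 or the intermediate fraction (k*p_2 + p_1)/(k*q_2 + q_1) with the largest k >= 1 whose denominator stays <= 79; these approach x as k grows, and every other convergent or intermediate fraction in range is farther away.
Largest k: floor((79 - q_1)/q_2) = floor((79 - 1)/17) = 4.
That gives (4*203 + 12)/(4*17 + 1) = 824/69.
Compare the errors: |x - 203/17| = |1433*17 - 203*120|/(120*17) = 1/2040, and |x - 824/69| = |1433*69 - 824*120|/(120*69) = 3/8280.
Cross-multiplying, 3*2040 = 6120 < 8280 = 1*8280, so 3/8280 is smaller: the intermediate fraction 824/69 is closer to x than 203/17.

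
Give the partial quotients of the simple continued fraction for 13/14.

[0; 1, 13]

Run the Euclidean algorithm on 13 and 14; the successive quotients are the partial quotients a_0, a_1, ... (each step inverts the fractional part left over by the previous one):
  13 = 0*14 + 13, so a_0 = 0.
  14 = 1*13 + 1, so a_1 = 1.
  13 = 13*1 + 0, so a_2 = 13.
The remainder reaches 0 after 3 divisions, so the expansion has 3 partial quotients, read off in order.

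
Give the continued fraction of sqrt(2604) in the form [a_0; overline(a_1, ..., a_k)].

[51; overline(34, 102)]

Write x_i = (sqrt(2604) + m_i)/d_i with (m_0, d_0) = (0, 1). a_0 = floor(sqrt(2604)) = 51, since 51^2 = 2601 <= 2604 < 2704 = 52^2.
Iterate m_{i+1} = d_i*a_i - m_i, d_{i+1} = (2604 - m_{i+1}^2)/d_i, a_{i+1} = floor((a_0 + m_{i+1})/d_{i+1}):
  m_1 = 1*51 - 0 = 51, d_1 = (2604 - 51^2)/1 = 3/1 = 3, a_1 = floor((51 + 51)/3) = 34.
  m_2 = 3*34 - 51 = 51, d_2 = (2604 - 51^2)/3 = 3/3 = 1, a_2 = floor((51 + 51)/1) = 102.
  m_3 = 1*102 - 51 = 51, d_3 = (2604 - 51^2)/1 = 3/1 = 3: (m_3, d_3) = (m_1, d_1) = (51, 3), so from here the quotients repeat a_1, a_2; the period length is 2.
Hence the expansion of sqrt(2604) is a_0 = 51 followed by the repeating block 34, 102 (period 2).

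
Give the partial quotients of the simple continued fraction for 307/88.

[3; 2, 21, 2]

Run the Euclidean algorithm on 307 and 88; the successive quotients are the partial quotients a_0, a_1, ... (each step inverts the fractional part left over by the previous one):
  307 = 3*88 + 43, so a_0 = 3.
  88 = 2*43 + 2, so a_1 = 2.
  43 = 21*2 + 1, so a_2 = 21.
  2 = 2*1 + 0, so a_3 = 2.
The remainder reaches 0 after 4 divisions, so the expansion has 4 partial quotients, read off in order.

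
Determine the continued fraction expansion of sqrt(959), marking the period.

Write x_i = (sqrt(959) + m_i)/d_i with (m_0, d_0) = (0, 1). a_0 = floor(sqrt(959)) = 30, since 30^2 = 900 <= 959 < 961 = 31^2.
Iterate m_{i+1} = d_i*a_i - m_i, d_{i+1} = (959 - m_{i+1}^2)/d_i, a_{i+1} = floor((a_0 + m_{i+1})/d_{i+1}):
  m_1 = 1*30 - 0 = 30, d_1 = (959 - 30^2)/1 = 59/1 = 59, a_1 = floor((30 + 30)/59) = 1.
  m_2 = 59*1 - 30 = 29, d_2 = (959 - 29^2)/59 = 118/59 = 2, a_2 = floor((30 + 29)/2) = 29.
  m_3 = 2*29 - 29 = 29, d_3 = (959 - 29^2)/2 = 118/2 = 59, a_3 = floor((30 + 29)/59) = 1.
  m_4 = 59*1 - 29 = 30, d_4 = (959 - 30^2)/59 = 59/59 = 1, a_4 = floor((30 + 30)/1) = 60.
  m_5 = 1*60 - 30 = 30, d_5 = (959 - 30^2)/1 = 59/1 = 59: (m_5, d_5) = (m_1, d_1) = (30, 59), so from here the quotients repeat a_1, ..., a_4; the period length is 4.
Hence the expansion of sqrt(959) is a_0 = 30 followed by the repeating block 1, 29, 1, 60 (period 4).

[30; (1, 29, 1, 60)]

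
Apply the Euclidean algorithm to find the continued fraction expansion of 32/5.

[6; 2, 2]

Run the Euclidean algorithm on 32 and 5; the successive quotients are the partial quotients a_0, a_1, ... (each step inverts the fractional part left over by the previous one):
  32 = 6*5 + 2, so a_0 = 6.
  5 = 2*2 + 1, so a_1 = 2.
  2 = 2*1 + 0, so a_2 = 2.
The remainder reaches 0 after 3 divisions, so the expansion has 3 partial quotients, read off in order.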